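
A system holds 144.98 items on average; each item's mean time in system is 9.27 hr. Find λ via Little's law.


Little's law: L = λW → λ = L / W
= 144.98 / 9.27
= 15.64 per hour


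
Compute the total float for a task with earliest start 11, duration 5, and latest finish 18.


EF = ES + duration = 11 + 5 = 16
LS = LF - duration = 18 - 5 = 13
Total Float = LF - EF = 18 - 16
(or LS - ES = 13 - 11)
= 2


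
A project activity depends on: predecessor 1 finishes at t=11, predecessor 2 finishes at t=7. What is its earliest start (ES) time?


ES = max of all predecessor completion times
Predecessors: [11, 7]
ES = max(11, 7)
= 11


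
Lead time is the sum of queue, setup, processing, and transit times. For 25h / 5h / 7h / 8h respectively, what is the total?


Lead time = queue + setup + processing + transit
= 25 + 5 + 7 + 8
= 45 hours


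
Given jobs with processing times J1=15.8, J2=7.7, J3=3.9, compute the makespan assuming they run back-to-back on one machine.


Sequential makespan: sum all processing times
= 15.8 + 7.7 + 3.9
= 27.4 time units


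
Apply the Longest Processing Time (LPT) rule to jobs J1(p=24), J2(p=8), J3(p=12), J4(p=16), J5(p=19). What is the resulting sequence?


LPT: sort by longest processing time first
  J1: p=24
  J5: p=19
  J4: p=16
  J3: p=12
  J2: p=8
Order: J1 → J5 → J4 → J3 → J2


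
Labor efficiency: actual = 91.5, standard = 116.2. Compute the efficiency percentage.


Efficiency = (actual / standard) × 100
= (91.5 / 116.2) × 100
= 78.7%


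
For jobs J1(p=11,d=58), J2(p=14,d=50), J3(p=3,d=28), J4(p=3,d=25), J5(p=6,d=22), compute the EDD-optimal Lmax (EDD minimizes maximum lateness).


EDD order: J5 → J4 → J3 → J2 → J1
Completion and lateness:
  J5: C=6, d=22, L=6-22=-16
  J4: C=9, d=25, L=9-25=-16
  J3: C=12, d=28, L=12-28=-16
  J2: C=26, d=50, L=26-50=-24
  J1: C=37, d=58, L=37-58=-21
Lmax = max(-16, -16, -16, -24, -21)
= -16


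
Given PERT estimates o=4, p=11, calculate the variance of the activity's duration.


σ² = ((p - o) / 6)² = (p - o)² / 36
= (11 - 4)² / 36
= 7² / 36
= 49 / 36
= 1.3611


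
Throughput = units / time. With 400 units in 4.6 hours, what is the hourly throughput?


Throughput = units / time
= 400 / 4.6
= 87.0 units/hour


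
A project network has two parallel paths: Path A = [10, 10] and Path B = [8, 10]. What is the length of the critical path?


Path A: 10 + 10 = 20
Path B: 8 + 10 = 18
Critical path = longest = max(20, 18)
= 20 (Path A)


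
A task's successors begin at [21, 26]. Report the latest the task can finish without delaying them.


LF = min of all successor start times
Successors start at: [21, 26]
LF = min(21, 26)
= 21


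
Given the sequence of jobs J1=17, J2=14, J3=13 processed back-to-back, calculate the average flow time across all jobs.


Completion times:
  J1: completes at 17
  J2: completes at 31
  J3: completes at 44
Sum = 92
Average = 92/3
= 30.67


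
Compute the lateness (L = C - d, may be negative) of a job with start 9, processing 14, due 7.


Completion = 9 + 14 = 23
Lateness = C - d = 23 - 7
= 16


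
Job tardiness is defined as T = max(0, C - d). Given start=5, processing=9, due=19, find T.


Completion = start + processing = 5 + 9 = 14
Tardiness = max(0, C - d) = max(0, 14 - 19)
= max(0, -5)
= 0


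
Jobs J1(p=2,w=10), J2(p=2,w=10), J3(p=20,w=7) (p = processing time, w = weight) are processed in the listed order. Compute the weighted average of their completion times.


Completion times:
  J1: C=2, w×C=10×2=20
  J2: C=4, w×C=10×4=40
  J3: C=24, w×C=7×24=168
Sum w×C = 228
Sum w = 27
Weighted avg = 228/27
= 8.44


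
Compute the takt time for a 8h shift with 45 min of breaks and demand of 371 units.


Available = 8×60 - 45 = 435 min
Takt time = 435 / 371
= 1.17 min/unit


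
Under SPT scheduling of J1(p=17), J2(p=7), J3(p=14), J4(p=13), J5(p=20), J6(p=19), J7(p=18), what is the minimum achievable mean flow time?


SPT order: J2 → J4 → J3 → J1 → J7 → J6 → J5
Completion times:
  J2: C=7
  J4: C=20
  J3: C=34
  J1: C=51
  J7: C=69
  J6: C=88
  J5: C=108
Sum = 377, n = 7
Mean flow = 377/7
= 53.86


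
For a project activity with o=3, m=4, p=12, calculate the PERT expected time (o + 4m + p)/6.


te = (o + 4m + p) / 6
= (3 + 4×4 + 12) / 6
= (3 + 16 + 12) / 6
= 31 / 6
= 5.17


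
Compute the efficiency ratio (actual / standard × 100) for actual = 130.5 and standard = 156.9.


Efficiency = (actual / standard) × 100
= (130.5 / 156.9) × 100
= 83.2%


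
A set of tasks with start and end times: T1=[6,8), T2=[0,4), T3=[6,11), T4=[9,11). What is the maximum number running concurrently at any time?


Check each time point for overlaps:
  t=6: 2 tasks active (T1, T3)
Max concurrent = 2


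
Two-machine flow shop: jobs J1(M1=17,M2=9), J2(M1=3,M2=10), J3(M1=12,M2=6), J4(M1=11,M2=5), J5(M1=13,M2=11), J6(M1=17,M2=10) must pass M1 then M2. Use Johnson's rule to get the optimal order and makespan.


Johnson's rule:
Group 1 (M1≤M2, sort by M1): ['J2']
Group 2 (M1>M2, sort desc M2): ['J5', 'J6', 'J1', 'J3', 'J4']
Sequence: J2 → J5 → J6 → J1 → J3 → J4
Makespan calculation:
  J2: M1 done=3, M2 done=13
  J5: M1 done=16, M2 done=27
  J6: M1 done=33, M2 done=43
  J1: M1 done=50, M2 done=59
  J3: M1 done=62, M2 done=68
  J4: M1 done=73, M2 done=78
= Sequence: J2 → J5 → J6 → J1 → J3 → J4, Makespan: 78


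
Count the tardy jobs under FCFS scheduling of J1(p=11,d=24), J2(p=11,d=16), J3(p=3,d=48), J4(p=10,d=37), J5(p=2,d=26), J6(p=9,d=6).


Completion vs due date:
  J1: C=11, d=24 → on time
  J2: C=22, d=16 → TARDY
  J3: C=25, d=48 → on time
  J4: C=35, d=37 → on time
  J5: C=37, d=26 → TARDY
  J6: C=46, d=6 → TARDY
Tardy jobs: J2, J5, J6
Count = 3


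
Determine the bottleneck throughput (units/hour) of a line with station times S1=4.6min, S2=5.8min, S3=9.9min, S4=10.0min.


Bottleneck = longest station time
Station times: [4.6, 5.8, 9.9, 10.0]
Max = 10.0 min
Rate = 60 / 10.0
= 6.00 units/hour (bottleneck: 10.0min)


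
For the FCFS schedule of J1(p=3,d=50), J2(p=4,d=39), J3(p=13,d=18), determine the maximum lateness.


Lateness per job (L = C - d):
  J1: C=3, d=50, L=-47
  J2: C=7, d=39, L=-32
  J3: C=20, d=18, L=2
Lmax = max(-47, -32, 2)
= 2


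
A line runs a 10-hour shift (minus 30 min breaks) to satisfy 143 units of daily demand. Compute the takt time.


Available = 10×60 - 30 = 570 min
Takt time = 570 / 143
= 3.99 min/unit


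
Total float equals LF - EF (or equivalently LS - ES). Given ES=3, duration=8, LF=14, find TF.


EF = ES + duration = 3 + 8 = 11
LS = LF - duration = 14 - 8 = 6
Total Float = LF - EF = 14 - 11
(or LS - ES = 6 - 3)
= 3


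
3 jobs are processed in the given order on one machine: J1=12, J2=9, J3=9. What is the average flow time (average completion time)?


Completion times:
  J1: completes at 12
  J2: completes at 21
  J3: completes at 30
Sum = 63
Average = 63/3
= 21.00


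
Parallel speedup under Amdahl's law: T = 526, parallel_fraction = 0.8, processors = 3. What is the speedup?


Amdahl's law: T_p = T × ((1-p) + p/N)
= 526 × ((1-0.8) + 0.8/3)
= 526 × (0.20 + 0.2667)
= 526 × 0.4667
= 245.47
Speedup = 526/245.47
= 2.14×


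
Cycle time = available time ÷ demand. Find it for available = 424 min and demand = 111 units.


Cycle time = available time / demand
= 424 / 111
= 3.82 min/unit


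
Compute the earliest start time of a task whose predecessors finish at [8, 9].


ES = max of all predecessor completion times
Predecessors: [8, 9]
ES = max(8, 9)
= 9


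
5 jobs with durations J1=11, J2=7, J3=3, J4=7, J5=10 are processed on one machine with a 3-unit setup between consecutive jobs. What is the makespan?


Makespan = Σ processing + (n-1) × setup
= (11 + 7 + 3 + 7 + 10) + (5-1)×3
= 38 + 12
= 50 time units


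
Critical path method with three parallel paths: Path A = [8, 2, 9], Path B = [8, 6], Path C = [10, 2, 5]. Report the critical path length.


Path A: 8 + 2 + 9 = 19
Path B: 8 + 6 = 14
Path C: 10 + 2 + 5 = 17
Critical path = longest = max(19, 14, 17)
= 19 (Path A)


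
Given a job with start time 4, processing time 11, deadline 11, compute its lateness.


Completion = 4 + 11 = 15
Lateness = C - d = 15 - 11
= 4


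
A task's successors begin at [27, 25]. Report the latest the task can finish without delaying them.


LF = min of all successor start times
Successors start at: [27, 25]
LF = min(27, 25)
= 25


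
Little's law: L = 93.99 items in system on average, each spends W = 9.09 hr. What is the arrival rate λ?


Little's law: L = λW → λ = L / W
= 93.99 / 9.09
= 10.34 per hour


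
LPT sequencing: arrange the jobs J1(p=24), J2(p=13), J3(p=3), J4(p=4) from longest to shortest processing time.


LPT: sort by longest processing time first
  J1: p=24
  J2: p=13
  J4: p=4
  J3: p=3
Order: J1 → J2 → J4 → J3


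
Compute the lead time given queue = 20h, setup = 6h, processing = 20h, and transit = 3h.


Lead time = queue + setup + processing + transit
= 20 + 6 + 20 + 3
= 49 hours


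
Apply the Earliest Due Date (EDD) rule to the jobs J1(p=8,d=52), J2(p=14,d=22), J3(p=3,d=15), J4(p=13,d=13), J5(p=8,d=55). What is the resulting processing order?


EDD: sort by earliest due date
  J4: d=13, p=13
  J3: d=15, p=3
  J2: d=22, p=14
  J1: d=52, p=8
  J5: d=55, p=8
Order: J4 → J3 → J2 → J1 → J5


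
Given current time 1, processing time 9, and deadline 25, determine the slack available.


Slack = due - current_time - processing
= 25 - 1 - 9
= 15


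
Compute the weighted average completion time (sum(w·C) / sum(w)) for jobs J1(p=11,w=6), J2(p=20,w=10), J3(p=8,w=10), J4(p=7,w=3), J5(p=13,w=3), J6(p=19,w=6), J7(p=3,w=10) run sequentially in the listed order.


Completion times:
  J1: C=11, w×C=6×11=66
  J2: C=31, w×C=10×31=310
  J3: C=39, w×C=10×39=390
  J4: C=46, w×C=3×46=138
  J5: C=59, w×C=3×59=177
  J6: C=78, w×C=6×78=468
  J7: C=81, w×C=10×81=810
Sum w×C = 2359
Sum w = 48
Weighted avg = 2359/48
= 49.15


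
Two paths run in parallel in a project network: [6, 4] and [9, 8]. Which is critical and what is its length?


Path A: 6 + 4 = 10
Path B: 9 + 8 = 17
Critical path = longest = max(10, 17)
= 17 (Path B)


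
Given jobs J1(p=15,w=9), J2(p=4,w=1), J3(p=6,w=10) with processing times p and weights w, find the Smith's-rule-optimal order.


WSPT (Smith's rule): sort by p/w ascending
  J3: p/w = 6/10 = 0.600
  J1: p/w = 15/9 = 1.667
  J2: p/w = 4/1 = 4.000
Order: J3 → J1 → J2


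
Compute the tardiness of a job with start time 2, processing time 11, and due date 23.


Completion = start + processing = 2 + 11 = 13
Tardiness = max(0, C - d) = max(0, 13 - 23)
= max(0, -10)
= 0


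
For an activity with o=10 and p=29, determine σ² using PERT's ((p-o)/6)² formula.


σ² = ((p - o) / 6)² = (p - o)² / 36
= (29 - 10)² / 36
= 19² / 36
= 361 / 36
= 10.0278


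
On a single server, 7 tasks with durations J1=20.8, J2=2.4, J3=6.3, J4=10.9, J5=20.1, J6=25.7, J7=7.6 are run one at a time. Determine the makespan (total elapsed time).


Sequential makespan: sum all processing times
= 20.8 + 2.4 + 6.3 + 10.9 + 20.1 + 25.7 + 7.6
= 93.8 time units


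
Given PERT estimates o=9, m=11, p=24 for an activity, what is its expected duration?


te = (o + 4m + p) / 6
= (9 + 4×11 + 24) / 6
= (9 + 44 + 24) / 6
= 77 / 6
= 12.83


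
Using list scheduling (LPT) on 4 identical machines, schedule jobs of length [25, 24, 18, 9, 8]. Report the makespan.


Jobs (LPT sorted): [25, 24, 18, 9, 8]
Machines: 4
  J=25 → Machine 1 (load: 0+25=25)
  J=24 → Machine 2 (load: 0+24=24)
  J=18 → Machine 3 (load: 0+18=18)
  J=9 → Machine 4 (load: 0+9=9)
  J=8 → Machine 4 (load: 9+8=17)
Machine loads: [25, 24, 18, 17]
Makespan = max = 25 time units


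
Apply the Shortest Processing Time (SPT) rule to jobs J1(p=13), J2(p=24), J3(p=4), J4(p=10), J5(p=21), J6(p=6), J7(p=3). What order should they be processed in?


SPT: sort by shortest processing time
  J7: p=3
  J3: p=4
  J6: p=6
  J4: p=10
  J1: p=13
  J5: p=21
  J2: p=24
Order: J7 → J3 → J6 → J4 → J1 → J5 → J2


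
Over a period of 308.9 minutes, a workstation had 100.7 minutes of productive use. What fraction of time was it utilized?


Utilization = busy / total × 100
= 100.7 / 308.9 × 100
= 32.6%


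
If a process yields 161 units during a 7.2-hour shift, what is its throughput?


Throughput = units / time
= 161 / 7.2
= 22.4 units/hour


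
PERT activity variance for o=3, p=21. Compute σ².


σ² = ((p - o) / 6)² = (p - o)² / 36
= (21 - 3)² / 36
= 18² / 36
= 324 / 36
= 9.0000


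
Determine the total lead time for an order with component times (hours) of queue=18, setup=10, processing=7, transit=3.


Lead time = queue + setup + processing + transit
= 18 + 10 + 7 + 3
= 38 hours


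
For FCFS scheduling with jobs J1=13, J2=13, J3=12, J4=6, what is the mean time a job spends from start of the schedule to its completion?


Completion times:
  J1: completes at 13
  J2: completes at 26
  J3: completes at 38
  J4: completes at 44
Sum = 121
Average = 121/4
= 30.25


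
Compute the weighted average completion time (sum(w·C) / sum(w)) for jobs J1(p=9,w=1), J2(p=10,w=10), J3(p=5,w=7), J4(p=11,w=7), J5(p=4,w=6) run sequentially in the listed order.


Completion times:
  J1: C=9, w×C=1×9=9
  J2: C=19, w×C=10×19=190
  J3: C=24, w×C=7×24=168
  J4: C=35, w×C=7×35=245
  J5: C=39, w×C=6×39=234
Sum w×C = 846
Sum w = 31
Weighted avg = 846/31
= 27.29


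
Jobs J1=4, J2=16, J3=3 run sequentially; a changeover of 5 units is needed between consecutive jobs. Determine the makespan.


Makespan = Σ processing + (n-1) × setup
= (4 + 16 + 3) + (3-1)×5
= 23 + 10
= 33 time units


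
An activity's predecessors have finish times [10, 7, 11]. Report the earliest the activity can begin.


ES = max of all predecessor completion times
Predecessors: [10, 7, 11]
ES = max(10, 7, 11)
= 11


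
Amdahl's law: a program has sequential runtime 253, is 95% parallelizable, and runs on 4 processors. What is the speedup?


Amdahl's law: T_p = T × ((1-p) + p/N)
= 253 × ((1-0.95) + 0.95/4)
= 253 × (0.05 + 0.2375)
= 253 × 0.2875
= 72.74
Speedup = 253/72.74
= 3.48×


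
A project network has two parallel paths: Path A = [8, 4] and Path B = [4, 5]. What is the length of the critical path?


Path A: 8 + 4 = 12
Path B: 4 + 5 = 9
Critical path = longest = max(12, 9)
= 12 (Path A)


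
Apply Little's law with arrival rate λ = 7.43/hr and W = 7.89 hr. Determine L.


Little's law: L = λ × W
= 7.43 × 7.89
= 58.62


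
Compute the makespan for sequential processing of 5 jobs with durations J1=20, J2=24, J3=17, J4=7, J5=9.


Sequential makespan: sum all processing times
= 20 + 24 + 17 + 7 + 9
= 77 time units


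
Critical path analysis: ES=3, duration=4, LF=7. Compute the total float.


EF = ES + duration = 3 + 4 = 7
LS = LF - duration = 7 - 4 = 3
Total Float = LF - EF = 7 - 7
(or LS - ES = 3 - 3)
= 0


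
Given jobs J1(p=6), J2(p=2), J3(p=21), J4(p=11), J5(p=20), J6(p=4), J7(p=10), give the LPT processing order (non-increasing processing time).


LPT: sort by longest processing time first
  J3: p=21
  J5: p=20
  J4: p=11
  J7: p=10
  J1: p=6
  J6: p=4
  J2: p=2
Order: J3 → J5 → J4 → J7 → J1 → J6 → J2


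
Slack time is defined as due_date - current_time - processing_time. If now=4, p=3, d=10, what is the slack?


Slack = due - current_time - processing
= 10 - 4 - 3
= 3


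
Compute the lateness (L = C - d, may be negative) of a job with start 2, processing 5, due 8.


Completion = 2 + 5 = 7
Lateness = C - d = 7 - 8
= -1


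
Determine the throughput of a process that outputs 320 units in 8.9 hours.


Throughput = units / time
= 320 / 8.9
= 36.0 units/hour


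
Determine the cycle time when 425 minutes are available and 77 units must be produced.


Cycle time = available time / demand
= 425 / 77
= 5.52 min/unit


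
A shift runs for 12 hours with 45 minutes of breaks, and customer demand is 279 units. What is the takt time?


Available = 12×60 - 45 = 675 min
Takt time = 675 / 279
= 2.42 min/unit


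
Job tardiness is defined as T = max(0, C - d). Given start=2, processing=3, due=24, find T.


Completion = start + processing = 2 + 3 = 5
Tardiness = max(0, C - d) = max(0, 5 - 24)
= max(0, -19)
= 0


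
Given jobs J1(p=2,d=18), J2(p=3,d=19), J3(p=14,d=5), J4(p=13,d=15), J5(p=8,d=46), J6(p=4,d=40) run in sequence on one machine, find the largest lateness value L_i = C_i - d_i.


Lateness per job (L = C - d):
  J1: C=2, d=18, L=-16
  J2: C=5, d=19, L=-14
  J3: C=19, d=5, L=14
  J4: C=32, d=15, L=17
  J5: C=40, d=46, L=-6
  J6: C=44, d=40, L=4
Lmax = max(-16, -14, 14, 17, -6, 4)
= 17


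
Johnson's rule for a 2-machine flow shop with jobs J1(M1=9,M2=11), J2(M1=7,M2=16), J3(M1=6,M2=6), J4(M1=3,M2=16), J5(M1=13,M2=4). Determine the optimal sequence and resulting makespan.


Johnson's rule:
Group 1 (M1≤M2, sort by M1): ['J4', 'J3', 'J2', 'J1']
Group 2 (M1>M2, sort desc M2): ['J5']
Sequence: J4 → J3 → J2 → J1 → J5
Makespan calculation:
  J4: M1 done=3, M2 done=19
  J3: M1 done=9, M2 done=25
  J2: M1 done=16, M2 done=41
  J1: M1 done=25, M2 done=52
  J5: M1 done=38, M2 done=56
= Sequence: J4 → J3 → J2 → J1 → J5, Makespan: 56


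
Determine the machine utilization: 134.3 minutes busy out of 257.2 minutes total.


Utilization = busy / total × 100
= 134.3 / 257.2 × 100
= 52.2%


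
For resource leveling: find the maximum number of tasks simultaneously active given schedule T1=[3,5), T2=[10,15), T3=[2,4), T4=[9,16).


Check each time point for overlaps:
  t=3: 2 tasks active (T1, T3)
Max concurrent = 2


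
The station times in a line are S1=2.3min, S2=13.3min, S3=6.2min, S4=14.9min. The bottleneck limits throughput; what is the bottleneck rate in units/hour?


Bottleneck = longest station time
Station times: [2.3, 13.3, 6.2, 14.9]
Max = 14.9 min
Rate = 60 / 14.9
= 4.03 units/hour (bottleneck: 14.9min)


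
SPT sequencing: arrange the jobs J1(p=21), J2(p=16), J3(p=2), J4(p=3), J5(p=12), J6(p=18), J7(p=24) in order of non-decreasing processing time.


SPT: sort by shortest processing time
  J3: p=2
  J4: p=3
  J5: p=12
  J2: p=16
  J6: p=18
  J1: p=21
  J7: p=24
Order: J3 → J4 → J5 → J2 → J6 → J1 → J7


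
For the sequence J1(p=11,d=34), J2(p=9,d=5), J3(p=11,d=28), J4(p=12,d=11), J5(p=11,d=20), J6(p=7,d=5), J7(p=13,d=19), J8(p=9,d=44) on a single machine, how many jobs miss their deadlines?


Completion vs due date:
  J1: C=11, d=34 → on time
  J2: C=20, d=5 → TARDY
  J3: C=31, d=28 → TARDY
  J4: C=43, d=11 → TARDY
  J5: C=54, d=20 → TARDY
  J6: C=61, d=5 → TARDY
  J7: C=74, d=19 → TARDY
  J8: C=83, d=44 → TARDY
Tardy jobs: J2, J3, J4, J5, J6, J7, J8
Count = 7


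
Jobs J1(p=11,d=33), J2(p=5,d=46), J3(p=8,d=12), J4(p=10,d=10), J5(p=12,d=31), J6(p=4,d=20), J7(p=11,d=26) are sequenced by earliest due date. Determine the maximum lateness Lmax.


EDD order: J4 → J3 → J6 → J7 → J5 → J1 → J2
Completion and lateness:
  J4: C=10, d=10, L=10-10=0
  J3: C=18, d=12, L=18-12=6
  J6: C=22, d=20, L=22-20=2
  J7: C=33, d=26, L=33-26=7
  J5: C=45, d=31, L=45-31=14
  J1: C=56, d=33, L=56-33=23
  J2: C=61, d=46, L=61-46=15
Lmax = max(0, 6, 2, 7, 14, 23, 15)
= 23


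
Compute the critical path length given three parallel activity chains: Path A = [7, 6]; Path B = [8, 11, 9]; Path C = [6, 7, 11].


Path A: 7 + 6 = 13
Path B: 8 + 11 + 9 = 28
Path C: 6 + 7 + 11 = 24
Critical path = longest = max(13, 28, 24)
= 28 (Path B)


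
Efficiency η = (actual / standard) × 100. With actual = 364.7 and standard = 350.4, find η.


Efficiency = (actual / standard) × 100
= (364.7 / 350.4) × 100
= 104.1%


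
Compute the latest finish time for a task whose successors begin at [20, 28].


LF = min of all successor start times
Successors start at: [20, 28]
LF = min(20, 28)
= 20


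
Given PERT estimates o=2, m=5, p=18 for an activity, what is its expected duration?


te = (o + 4m + p) / 6
= (2 + 4×5 + 18) / 6
= (2 + 20 + 18) / 6
= 40 / 6
= 6.67


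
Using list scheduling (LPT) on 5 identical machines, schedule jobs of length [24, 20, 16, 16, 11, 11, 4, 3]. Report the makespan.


Jobs (LPT sorted): [24, 20, 16, 16, 11, 11, 4, 3]
Machines: 5
  J=24 → Machine 1 (load: 0+24=24)
  J=20 → Machine 2 (load: 0+20=20)
  J=16 → Machine 3 (load: 0+16=16)
  J=16 → Machine 4 (load: 0+16=16)
  J=11 → Machine 5 (load: 0+11=11)
  J=11 → Machine 5 (load: 11+11=22)
  J=4 → Machine 3 (load: 16+4=20)
  J=3 → Machine 4 (load: 16+3=19)
Machine loads: [24, 20, 20, 19, 22]
Makespan = max = 24 time units


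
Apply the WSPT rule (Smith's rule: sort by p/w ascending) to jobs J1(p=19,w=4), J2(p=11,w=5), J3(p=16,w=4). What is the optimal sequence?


WSPT (Smith's rule): sort by p/w ascending
  J2: p/w = 11/5 = 2.200
  J3: p/w = 16/4 = 4.000
  J1: p/w = 19/4 = 4.750
Order: J2 → J3 → J1


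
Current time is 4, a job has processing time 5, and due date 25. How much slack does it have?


Slack = due - current_time - processing
= 25 - 4 - 5
= 16


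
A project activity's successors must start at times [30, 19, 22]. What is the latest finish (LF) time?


LF = min of all successor start times
Successors start at: [30, 19, 22]
LF = min(30, 19, 22)
= 19


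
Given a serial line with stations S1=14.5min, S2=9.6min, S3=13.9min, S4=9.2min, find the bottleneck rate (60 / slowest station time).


Bottleneck = longest station time
Station times: [14.5, 9.6, 13.9, 9.2]
Max = 14.5 min
Rate = 60 / 14.5
= 4.14 units/hour (bottleneck: 14.5min)


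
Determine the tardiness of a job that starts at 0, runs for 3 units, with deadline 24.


Completion = start + processing = 0 + 3 = 3
Tardiness = max(0, C - d) = max(0, 3 - 24)
= max(0, -21)
= 0


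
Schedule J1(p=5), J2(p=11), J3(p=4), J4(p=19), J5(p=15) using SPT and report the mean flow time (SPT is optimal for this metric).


SPT order: J3 → J1 → J2 → J5 → J4
Completion times:
  J3: C=4
  J1: C=9
  J2: C=20
  J5: C=35
  J4: C=54
Sum = 122, n = 5
Mean flow = 122/5
= 24.40


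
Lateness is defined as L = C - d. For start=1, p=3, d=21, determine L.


Completion = 1 + 3 = 4
Lateness = C - d = 4 - 21
= -17


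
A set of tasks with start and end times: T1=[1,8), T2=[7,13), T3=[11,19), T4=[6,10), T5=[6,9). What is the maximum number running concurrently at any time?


Check each time point for overlaps:
  t=7: 4 tasks active (T1, T2, T4, T5)
Max concurrent = 4


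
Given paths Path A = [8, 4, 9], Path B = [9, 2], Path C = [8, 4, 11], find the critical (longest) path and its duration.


Path A: 8 + 4 + 9 = 21
Path B: 9 + 2 = 11
Path C: 8 + 4 + 11 = 23
Critical path = longest = max(21, 11, 23)
= 23 (Path C)


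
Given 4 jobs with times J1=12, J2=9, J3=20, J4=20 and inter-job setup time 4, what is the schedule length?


Makespan = Σ processing + (n-1) × setup
= (12 + 9 + 20 + 20) + (4-1)×4
= 61 + 12
= 73 time units


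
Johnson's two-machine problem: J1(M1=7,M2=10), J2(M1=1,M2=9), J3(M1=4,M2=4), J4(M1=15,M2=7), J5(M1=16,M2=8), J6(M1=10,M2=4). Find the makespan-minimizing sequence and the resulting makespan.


Johnson's rule:
Group 1 (M1≤M2, sort by M1): ['J2', 'J3', 'J1']
Group 2 (M1>M2, sort desc M2): ['J5', 'J4', 'J6']
Sequence: J2 → J3 → J1 → J5 → J4 → J6
Makespan calculation:
  J2: M1 done=1, M2 done=10
  J3: M1 done=5, M2 done=14
  J1: M1 done=12, M2 done=24
  J5: M1 done=28, M2 done=36
  J4: M1 done=43, M2 done=50
  J6: M1 done=53, M2 done=57
= Sequence: J2 → J3 → J1 → J5 → J4 → J6, Makespan: 57


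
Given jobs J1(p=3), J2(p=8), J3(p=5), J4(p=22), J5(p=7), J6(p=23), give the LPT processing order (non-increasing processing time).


LPT: sort by longest processing time first
  J6: p=23
  J4: p=22
  J2: p=8
  J5: p=7
  J3: p=5
  J1: p=3
Order: J6 → J4 → J2 → J5 → J3 → J1


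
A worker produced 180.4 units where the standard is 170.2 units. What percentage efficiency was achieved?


Efficiency = (actual / standard) × 100
= (180.4 / 170.2) × 100
= 106.0%


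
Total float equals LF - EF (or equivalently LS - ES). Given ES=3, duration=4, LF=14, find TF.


EF = ES + duration = 3 + 4 = 7
LS = LF - duration = 14 - 4 = 10
Total Float = LF - EF = 14 - 7
(or LS - ES = 10 - 3)
= 7


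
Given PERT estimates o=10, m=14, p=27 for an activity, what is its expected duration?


te = (o + 4m + p) / 6
= (10 + 4×14 + 27) / 6
= (10 + 56 + 27) / 6
= 93 / 6
= 15.50


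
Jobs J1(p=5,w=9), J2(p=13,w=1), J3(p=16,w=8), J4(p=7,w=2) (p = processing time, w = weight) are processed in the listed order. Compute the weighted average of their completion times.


Completion times:
  J1: C=5, w×C=9×5=45
  J2: C=18, w×C=1×18=18
  J3: C=34, w×C=8×34=272
  J4: C=41, w×C=2×41=82
Sum w×C = 417
Sum w = 20
Weighted avg = 417/20
= 20.85


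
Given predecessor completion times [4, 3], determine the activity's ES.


ES = max of all predecessor completion times
Predecessors: [4, 3]
ES = max(4, 3)
= 4


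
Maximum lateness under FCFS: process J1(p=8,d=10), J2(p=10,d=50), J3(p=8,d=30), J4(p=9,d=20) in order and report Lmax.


Lateness per job (L = C - d):
  J1: C=8, d=10, L=-2
  J2: C=18, d=50, L=-32
  J3: C=26, d=30, L=-4
  J4: C=35, d=20, L=15
Lmax = max(-2, -32, -4, 15)
= 15


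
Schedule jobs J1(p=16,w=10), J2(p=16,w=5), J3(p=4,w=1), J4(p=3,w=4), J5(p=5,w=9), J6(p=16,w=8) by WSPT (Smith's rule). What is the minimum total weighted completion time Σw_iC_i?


WSPT order (by p/w): J5 → J4 → J1 → J6 → J2 → J3
  J5: C=5, w·C=9×5=45
  J4: C=8, w·C=4×8=32
  J1: C=24, w·C=10×24=240
  J6: C=40, w·C=8×40=320
  J2: C=56, w·C=5×56=280
  J3: C=60, w·C=1×60=60
Σ w·C = 977
= 977


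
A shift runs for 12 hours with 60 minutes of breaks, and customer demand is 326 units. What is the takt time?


Available = 12×60 - 60 = 660 min
Takt time = 660 / 326
= 2.02 min/unit


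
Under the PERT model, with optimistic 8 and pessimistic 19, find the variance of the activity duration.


σ² = ((p - o) / 6)² = (p - o)² / 36
= (19 - 8)² / 36
= 11² / 36
= 121 / 36
= 3.3611


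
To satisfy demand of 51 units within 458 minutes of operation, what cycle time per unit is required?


Cycle time = available time / demand
= 458 / 51
= 8.98 min/unit


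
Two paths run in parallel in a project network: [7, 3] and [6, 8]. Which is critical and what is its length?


Path A: 7 + 3 = 10
Path B: 6 + 8 = 14
Critical path = longest = max(10, 14)
= 14 (Path B)


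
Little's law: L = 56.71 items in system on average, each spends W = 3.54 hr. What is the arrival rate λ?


Little's law: L = λW → λ = L / W
= 56.71 / 3.54
= 16.02 per hour


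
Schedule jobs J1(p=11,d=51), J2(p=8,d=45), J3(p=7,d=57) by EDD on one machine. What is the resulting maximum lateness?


EDD order: J2 → J1 → J3
Completion and lateness:
  J2: C=8, d=45, L=8-45=-37
  J1: C=19, d=51, L=19-51=-32
  J3: C=26, d=57, L=26-57=-31
Lmax = max(-37, -32, -31)
= -31


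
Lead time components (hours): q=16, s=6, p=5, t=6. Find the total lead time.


Lead time = queue + setup + processing + transit
= 16 + 6 + 5 + 6
= 33 hours


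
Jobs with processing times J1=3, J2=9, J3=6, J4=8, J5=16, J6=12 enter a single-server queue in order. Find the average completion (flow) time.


Completion times:
  J1: completes at 3
  J2: completes at 12
  J3: completes at 18
  J4: completes at 26
  J5: completes at 42
  J6: completes at 54
Sum = 155
Average = 155/6
= 25.83


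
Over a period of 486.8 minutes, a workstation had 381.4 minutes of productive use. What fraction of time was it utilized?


Utilization = busy / total × 100
= 381.4 / 486.8 × 100
= 78.3%


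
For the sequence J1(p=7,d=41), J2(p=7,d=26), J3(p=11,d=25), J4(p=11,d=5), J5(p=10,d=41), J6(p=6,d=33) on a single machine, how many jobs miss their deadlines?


Completion vs due date:
  J1: C=7, d=41 → on time
  J2: C=14, d=26 → on time
  J3: C=25, d=25 → on time
  J4: C=36, d=5 → TARDY
  J5: C=46, d=41 → TARDY
  J6: C=52, d=33 → TARDY
Tardy jobs: J4, J5, J6
Count = 3


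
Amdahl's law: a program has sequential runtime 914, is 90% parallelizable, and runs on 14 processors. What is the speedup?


Amdahl's law: T_p = T × ((1-p) + p/N)
= 914 × ((1-0.9) + 0.9/14)
= 914 × (0.10 + 0.0643)
= 914 × 0.1643
= 150.16
Speedup = 914/150.16
= 6.09×


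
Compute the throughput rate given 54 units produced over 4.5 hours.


Throughput = units / time
= 54 / 4.5
= 12.0 units/hour


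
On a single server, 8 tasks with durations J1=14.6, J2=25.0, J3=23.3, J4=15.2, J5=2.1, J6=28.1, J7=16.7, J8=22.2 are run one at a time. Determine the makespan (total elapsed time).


Sequential makespan: sum all processing times
= 14.6 + 25.0 + 23.3 + 15.2 + 2.1 + 28.1 + 16.7 + 22.2
= 147.2 time units


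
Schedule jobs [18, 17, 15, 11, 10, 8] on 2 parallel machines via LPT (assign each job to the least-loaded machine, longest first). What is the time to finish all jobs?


Jobs (LPT sorted): [18, 17, 15, 11, 10, 8]
Machines: 2
  J=18 → Machine 1 (load: 0+18=18)
  J=17 → Machine 2 (load: 0+17=17)
  J=15 → Machine 2 (load: 17+15=32)
  J=11 → Machine 1 (load: 18+11=29)
  J=10 → Machine 1 (load: 29+10=39)
  J=8 → Machine 2 (load: 32+8=40)
Machine loads: [39, 40]
Makespan = max = 40 time units


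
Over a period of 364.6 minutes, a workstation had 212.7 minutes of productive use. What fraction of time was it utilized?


Utilization = busy / total × 100
= 212.7 / 364.6 × 100
= 58.3%


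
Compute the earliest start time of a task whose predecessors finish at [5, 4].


ES = max of all predecessor completion times
Predecessors: [5, 4]
ES = max(5, 4)
= 5


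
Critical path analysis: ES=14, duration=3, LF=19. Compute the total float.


EF = ES + duration = 14 + 3 = 17
LS = LF - duration = 19 - 3 = 16
Total Float = LF - EF = 19 - 17
(or LS - ES = 16 - 14)
= 2


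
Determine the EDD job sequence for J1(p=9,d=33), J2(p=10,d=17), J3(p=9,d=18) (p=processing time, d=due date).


EDD: sort by earliest due date
  J2: d=17, p=10
  J3: d=18, p=9
  J1: d=33, p=9
Order: J2 → J3 → J1


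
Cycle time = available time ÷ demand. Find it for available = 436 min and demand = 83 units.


Cycle time = available time / demand
= 436 / 83
= 5.25 min/unit


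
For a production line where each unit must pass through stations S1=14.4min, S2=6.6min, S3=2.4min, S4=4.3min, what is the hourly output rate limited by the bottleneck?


Bottleneck = longest station time
Station times: [14.4, 6.6, 2.4, 4.3]
Max = 14.4 min
Rate = 60 / 14.4
= 4.17 units/hour (bottleneck: 14.4min)


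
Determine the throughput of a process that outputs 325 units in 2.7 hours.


Throughput = units / time
= 325 / 2.7
= 120.4 units/hour


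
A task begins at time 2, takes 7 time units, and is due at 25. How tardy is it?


Completion = start + processing = 2 + 7 = 9
Tardiness = max(0, C - d) = max(0, 9 - 25)
= max(0, -16)
= 0


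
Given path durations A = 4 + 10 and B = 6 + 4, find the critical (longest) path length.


Path A: 4 + 10 = 14
Path B: 6 + 4 = 10
Critical path = longest = max(14, 10)
= 14 (Path A)


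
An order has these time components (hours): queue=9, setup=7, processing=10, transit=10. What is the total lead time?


Lead time = queue + setup + processing + transit
= 9 + 7 + 10 + 10
= 36 hours


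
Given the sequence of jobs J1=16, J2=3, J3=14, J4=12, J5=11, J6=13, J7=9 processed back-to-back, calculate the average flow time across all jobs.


Completion times:
  J1: completes at 16
  J2: completes at 19
  J3: completes at 33
  J4: completes at 45
  J5: completes at 56
  J6: completes at 69
  J7: completes at 78
Sum = 316
Average = 316/7
= 45.14


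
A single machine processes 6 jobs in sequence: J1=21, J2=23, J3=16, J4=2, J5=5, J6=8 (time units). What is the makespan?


Sequential makespan: sum all processing times
= 21 + 23 + 16 + 2 + 5 + 8
= 75 time units


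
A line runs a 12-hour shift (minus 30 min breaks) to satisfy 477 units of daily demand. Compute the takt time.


Available = 12×60 - 30 = 690 min
Takt time = 690 / 477
= 1.45 min/unit


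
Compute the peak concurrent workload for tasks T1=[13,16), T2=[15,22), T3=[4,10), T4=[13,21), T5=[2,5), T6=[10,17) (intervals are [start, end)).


Check each time point for overlaps:
  t=15: 4 tasks active (T1, T2, T4, T6)
Max concurrent = 4


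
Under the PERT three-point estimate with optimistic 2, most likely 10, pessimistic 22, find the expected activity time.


te = (o + 4m + p) / 6
= (2 + 4×10 + 22) / 6
= (2 + 40 + 22) / 6
= 64 / 6
= 10.67


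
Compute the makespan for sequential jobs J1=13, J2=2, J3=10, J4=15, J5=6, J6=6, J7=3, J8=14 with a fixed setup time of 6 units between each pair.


Makespan = Σ processing + (n-1) × setup
= (13 + 2 + 10 + 15 + 6 + 6 + 3 + 14) + (8-1)×6
= 69 + 42
= 111 time units


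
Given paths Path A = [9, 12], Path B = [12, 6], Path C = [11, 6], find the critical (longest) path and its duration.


Path A: 9 + 12 = 21
Path B: 12 + 6 = 18
Path C: 11 + 6 = 17
Critical path = longest = max(21, 18, 17)
= 21 (Path A)


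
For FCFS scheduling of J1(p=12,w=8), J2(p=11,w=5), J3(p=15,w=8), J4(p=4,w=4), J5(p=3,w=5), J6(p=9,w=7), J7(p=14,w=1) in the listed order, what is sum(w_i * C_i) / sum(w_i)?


Completion times:
  J1: C=12, w×C=8×12=96
  J2: C=23, w×C=5×23=115
  J3: C=38, w×C=8×38=304
  J4: C=42, w×C=4×42=168
  J5: C=45, w×C=5×45=225
  J6: C=54, w×C=7×54=378
  J7: C=68, w×C=1×68=68
Sum w×C = 1354
Sum w = 38
Weighted avg = 1354/38
= 35.63


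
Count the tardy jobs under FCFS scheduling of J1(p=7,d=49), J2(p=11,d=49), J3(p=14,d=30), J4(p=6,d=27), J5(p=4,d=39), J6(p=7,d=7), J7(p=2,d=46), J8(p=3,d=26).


Completion vs due date:
  J1: C=7, d=49 → on time
  J2: C=18, d=49 → on time
  J3: C=32, d=30 → TARDY
  J4: C=38, d=27 → TARDY
  J5: C=42, d=39 → TARDY
  J6: C=49, d=7 → TARDY
  J7: C=51, d=46 → TARDY
  J8: C=54, d=26 → TARDY
Tardy jobs: J3, J4, J5, J6, J7, J8
Count = 6


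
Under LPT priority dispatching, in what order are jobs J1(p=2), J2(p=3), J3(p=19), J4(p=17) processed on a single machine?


LPT: sort by longest processing time first
  J3: p=19
  J4: p=17
  J2: p=3
  J1: p=2
Order: J3 → J4 → J2 → J1


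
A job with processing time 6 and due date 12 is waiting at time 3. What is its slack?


Slack = due - current_time - processing
= 12 - 3 - 6
= 3


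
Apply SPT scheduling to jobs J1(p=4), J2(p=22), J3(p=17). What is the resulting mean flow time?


SPT order: J1 → J3 → J2
Completion times:
  J1: C=4
  J3: C=21
  J2: C=43
Sum = 68, n = 3
Mean flow = 68/3
= 22.67


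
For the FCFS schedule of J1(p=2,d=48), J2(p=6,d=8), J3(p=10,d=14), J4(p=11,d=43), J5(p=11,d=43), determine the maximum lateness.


Lateness per job (L = C - d):
  J1: C=2, d=48, L=-46
  J2: C=8, d=8, L=0
  J3: C=18, d=14, L=4
  J4: C=29, d=43, L=-14
  J5: C=40, d=43, L=-3
Lmax = max(-46, 0, 4, -14, -3)
= 4


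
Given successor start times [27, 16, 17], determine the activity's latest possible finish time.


LF = min of all successor start times
Successors start at: [27, 16, 17]
LF = min(27, 16, 17)
= 16


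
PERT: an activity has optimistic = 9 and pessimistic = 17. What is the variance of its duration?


σ² = ((p - o) / 6)² = (p - o)² / 36
= (17 - 9)² / 36
= 8² / 36
= 64 / 36
= 1.7778


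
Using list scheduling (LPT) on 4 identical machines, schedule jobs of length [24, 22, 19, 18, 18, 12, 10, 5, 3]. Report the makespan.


Jobs (LPT sorted): [24, 22, 19, 18, 18, 12, 10, 5, 3]
Machines: 4
  J=24 → Machine 1 (load: 0+24=24)
  J=22 → Machine 2 (load: 0+22=22)
  J=19 → Machine 3 (load: 0+19=19)
  J=18 → Machine 4 (load: 0+18=18)
  J=18 → Machine 4 (load: 18+18=36)
  J=12 → Machine 3 (load: 19+12=31)
  J=10 → Machine 2 (load: 22+10=32)
  J=5 → Machine 1 (load: 24+5=29)
  J=3 → Machine 1 (load: 29+3=32)
Machine loads: [32, 32, 31, 36]
Makespan = max = 36 time units


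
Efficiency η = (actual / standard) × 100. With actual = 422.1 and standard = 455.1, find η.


Efficiency = (actual / standard) × 100
= (422.1 / 455.1) × 100
= 92.7%


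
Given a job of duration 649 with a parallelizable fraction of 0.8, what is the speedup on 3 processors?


Amdahl's law: T_p = T × ((1-p) + p/N)
= 649 × ((1-0.8) + 0.8/3)
= 649 × (0.20 + 0.2667)
= 649 × 0.4667
= 302.87
Speedup = 649/302.87
= 2.14×


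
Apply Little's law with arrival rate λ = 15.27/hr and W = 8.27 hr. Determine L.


Little's law: L = λ × W
= 15.27 × 8.27
= 126.28


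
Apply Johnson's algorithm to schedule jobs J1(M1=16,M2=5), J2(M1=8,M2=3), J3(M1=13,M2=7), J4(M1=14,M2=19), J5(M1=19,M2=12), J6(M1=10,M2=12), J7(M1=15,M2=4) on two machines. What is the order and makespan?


Johnson's rule:
Group 1 (M1≤M2, sort by M1): ['J6', 'J4']
Group 2 (M1>M2, sort desc M2): ['J5', 'J3', 'J1', 'J7', 'J2']
Sequence: J6 → J4 → J5 → J3 → J1 → J7 → J2
Makespan calculation:
  J6: M1 done=10, M2 done=22
  J4: M1 done=24, M2 done=43
  J5: M1 done=43, M2 done=55
  J3: M1 done=56, M2 done=63
  J1: M1 done=72, M2 done=77
  J7: M1 done=87, M2 done=91
  J2: M1 done=95, M2 done=98
= Sequence: J6 → J4 → J5 → J3 → J1 → J7 → J2, Makespan: 98


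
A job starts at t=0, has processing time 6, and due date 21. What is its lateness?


Completion = 0 + 6 = 6
Lateness = C - d = 6 - 21
= -15


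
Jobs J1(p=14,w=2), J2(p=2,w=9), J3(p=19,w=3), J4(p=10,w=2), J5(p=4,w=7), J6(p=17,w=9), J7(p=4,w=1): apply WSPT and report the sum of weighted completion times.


WSPT order (by p/w): J2 → J5 → J6 → J7 → J4 → J3 → J1
  J2: C=2, w·C=9×2=18
  J5: C=6, w·C=7×6=42
  J6: C=23, w·C=9×23=207
  J7: C=27, w·C=1×27=27
  J4: C=37, w·C=2×37=74
  J3: C=56, w·C=3×56=168
  J1: C=70, w·C=2×70=140
Σ w·C = 676
= 676


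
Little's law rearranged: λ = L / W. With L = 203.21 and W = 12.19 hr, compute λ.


Little's law: L = λW → λ = L / W
= 203.21 / 12.19
= 16.67 per hour


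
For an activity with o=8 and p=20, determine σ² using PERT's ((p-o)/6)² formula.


σ² = ((p - o) / 6)² = (p - o)² / 36
= (20 - 8)² / 36
= 12² / 36
= 144 / 36
= 4.0000


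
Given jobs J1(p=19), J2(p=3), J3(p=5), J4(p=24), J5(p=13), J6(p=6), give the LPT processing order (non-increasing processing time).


LPT: sort by longest processing time first
  J4: p=24
  J1: p=19
  J5: p=13
  J6: p=6
  J3: p=5
  J2: p=3
Order: J4 → J1 → J5 → J6 → J3 → J2


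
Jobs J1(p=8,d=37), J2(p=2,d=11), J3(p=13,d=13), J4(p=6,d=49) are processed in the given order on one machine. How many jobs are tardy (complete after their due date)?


Completion vs due date:
  J1: C=8, d=37 → on time
  J2: C=10, d=11 → on time
  J3: C=23, d=13 → TARDY
  J4: C=29, d=49 → on time
Tardy jobs: J3
Count = 1


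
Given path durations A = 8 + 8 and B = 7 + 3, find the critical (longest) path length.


Path A: 8 + 8 = 16
Path B: 7 + 3 = 10
Critical path = longest = max(16, 10)
= 16 (Path A)


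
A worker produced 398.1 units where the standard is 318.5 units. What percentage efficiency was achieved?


Efficiency = (actual / standard) × 100
= (398.1 / 318.5) × 100
= 125.0%


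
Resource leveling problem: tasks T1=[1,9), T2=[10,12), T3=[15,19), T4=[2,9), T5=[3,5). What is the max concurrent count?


Check each time point for overlaps:
  t=3: 3 tasks active (T1, T4, T5)
Max concurrent = 3


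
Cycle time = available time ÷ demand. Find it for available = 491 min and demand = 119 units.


Cycle time = available time / demand
= 491 / 119
= 4.13 min/unit
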